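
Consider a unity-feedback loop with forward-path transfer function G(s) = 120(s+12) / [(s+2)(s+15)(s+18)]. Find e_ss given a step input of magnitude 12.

36/11

System type = 0 (no poles at s=0).
K_p = lim_{s→0} G(s) = 120·12 / (2·15·18) = 8/3.
e_ss = 12/(1 + K_p) = 12/(11/3) = 36/11.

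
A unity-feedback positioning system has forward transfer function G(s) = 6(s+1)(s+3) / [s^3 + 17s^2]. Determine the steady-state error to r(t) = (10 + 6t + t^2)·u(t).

17/9

Lowest-order denominator term is 17s^2, so the open loop has 2 poles at the origin → type 2 system. Treating each term separately:
  • 10: tracked with zero error.
  • 6t: tracked with zero error.
  • t^2: e_ss = 2/K_a with K_a=18/17 → 17/9.
Total e_ss = 17/9.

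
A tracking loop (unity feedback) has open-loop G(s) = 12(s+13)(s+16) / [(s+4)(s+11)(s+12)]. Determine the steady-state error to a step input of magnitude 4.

G(s) has no factors of s in the denominator, so the system is type 0.
K_p = lim_{s→0} G(s) = 12·13·16 / (4·11·12) = 52/11.
e_ss = 4/(1 + K_p) = 4/(63/11) = 44/63.

44/63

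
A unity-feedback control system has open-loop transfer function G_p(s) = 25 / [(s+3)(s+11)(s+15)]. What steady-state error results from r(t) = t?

infinity

The open loop has no poles at the origin → type 0 system.
For a type-0 system K_v = 0, so e_ss to a ramp input is unbounded.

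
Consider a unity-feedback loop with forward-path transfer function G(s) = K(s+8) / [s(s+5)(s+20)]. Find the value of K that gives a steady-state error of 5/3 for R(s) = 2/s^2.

15

One free integrator in G(s): this is a type 1 system.
K_v = lim_{s→0} s·G(s) = K·8 / (5·20) = 0.08·K.
e_ss = 2/K_v = 5/3 ⇒ K_v = 1.2 ⇒ K = 1.2/0.08 = 15.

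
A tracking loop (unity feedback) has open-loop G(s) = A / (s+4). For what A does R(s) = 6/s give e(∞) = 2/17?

No free integrators in G(s): this is a type 0 system.
K_p = lim_{s→0} G(s) = A / (4) = 0.25·A.
e_ss = 6/(1 + K_p) = 2/17 ⇒ 1 + 0.25·A = 51 ⇒ A = 200.

200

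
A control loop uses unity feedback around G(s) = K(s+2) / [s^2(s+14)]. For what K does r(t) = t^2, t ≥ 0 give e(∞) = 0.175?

Two free integrators in G(s): this is a type 2 system.
K_a = lim_{s→0} s^2·G(s) = K·2 / (14) = (1/7)·K.
e_ss = 2/K_a = 0.175 ⇒ K_a = 80/7 ⇒ K = (80/7)/(1/7) = 80.

80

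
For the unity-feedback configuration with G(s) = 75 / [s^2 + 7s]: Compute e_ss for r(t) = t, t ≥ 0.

Factoring s from the denominator leaves a polynomial with constant term 7, so the system is type 1.
K_v = lim_{s→0} s·G(s) = 75 / 7 = 75/7.
e_ss = 1/K_v = 1/(75/7) = 7/75.

7/75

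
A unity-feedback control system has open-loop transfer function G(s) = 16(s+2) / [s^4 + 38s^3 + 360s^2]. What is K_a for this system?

4/45

Factoring s^2 from the denominator leaves a polynomial with constant term 360, so the system is type 2.
K_a = lim_{s→0} s^2·G(s) = 16·2 / 360 = 4/45.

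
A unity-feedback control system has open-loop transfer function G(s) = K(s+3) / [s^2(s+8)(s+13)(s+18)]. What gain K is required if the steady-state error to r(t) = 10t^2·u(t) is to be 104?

G(s) has two factors of s in the denominator, so the system is type 2.
K_a = lim_{s→0} s^2·G(s) = K·3 / (8·13·18) = (1/624)·K.
e_ss = 20/K_a = 104 ⇒ K_a = 5/26 ⇒ K = (5/26)/(1/624) = 120.

120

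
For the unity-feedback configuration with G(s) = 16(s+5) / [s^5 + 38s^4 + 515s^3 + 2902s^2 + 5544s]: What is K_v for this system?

10/693

Lowest-order denominator term is 5544s, so the open loop has 1 pole at the origin → type 1 system.
K_v = lim_{s→0} s·G(s) = 16·5 / 5544 = 10/693.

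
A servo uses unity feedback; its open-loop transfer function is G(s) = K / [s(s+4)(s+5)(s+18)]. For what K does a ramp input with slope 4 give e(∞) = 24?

60

The open loop has one pole at the origin → type 1 system.
K_v = lim_{s→0} s·G(s) = K / (4·5·18) = (1/360)·K.
e_ss = 4/K_v = 24 ⇒ K_v = 1/6 ⇒ K = (1/6)/(1/360) = 60.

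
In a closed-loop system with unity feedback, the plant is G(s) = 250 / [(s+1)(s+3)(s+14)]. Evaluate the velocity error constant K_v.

0

The open loop has no poles at the origin → type 0 system.
K_v = lim_{s→0} s·G(s) = 0 (the extra factor of s kills the finite limit).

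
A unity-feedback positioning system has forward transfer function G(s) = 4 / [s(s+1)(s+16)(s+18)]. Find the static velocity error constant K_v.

1/72

G(s) has one factor of s in the denominator, so the system is type 1.
K_v = lim_{s→0} s·G(s) = 4 / (1·16·18) = 1/72.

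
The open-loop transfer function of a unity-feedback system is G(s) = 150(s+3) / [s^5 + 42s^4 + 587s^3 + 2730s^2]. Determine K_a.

The denominator has no term below 2730s^2 — 2 poles at s=0, type 2.
K_a = lim_{s→0} s^2·G(s) = 150·3 / 2730 = 15/91.

15/91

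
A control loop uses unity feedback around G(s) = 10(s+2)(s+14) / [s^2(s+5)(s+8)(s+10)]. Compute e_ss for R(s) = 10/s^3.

System type = 2 (two poles at s=0).
K_a = lim_{s→0} s^2·G(s) = 10·2·14 / (5·8·10) = 0.7.
r(t) = 5t^2 gives R(s) = 10/s^3.
e_ss = 10/K_a = 10/0.7 = 100/7.

100/7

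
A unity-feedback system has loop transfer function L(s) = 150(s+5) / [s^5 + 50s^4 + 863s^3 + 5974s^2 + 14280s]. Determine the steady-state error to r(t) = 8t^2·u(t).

Factoring s from the denominator leaves a polynomial with constant term 14280, so the system is type 1.
For a type-1 system K_a = 0, so e_ss to a parabolic input is unbounded.

infinity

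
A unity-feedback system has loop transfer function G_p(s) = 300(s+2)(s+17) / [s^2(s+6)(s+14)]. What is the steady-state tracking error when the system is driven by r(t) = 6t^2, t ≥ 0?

Two free integrators in G_p(s): this is a type 2 system.
K_a = lim_{s→0} s^2·G_p(s) = 300·2·17 / (6·14) = 850/7.
r(t) = 6t^2 gives R(s) = 12/s^3.
e_ss = 12/K_a = 12/(850/7) = 42/425.

42/425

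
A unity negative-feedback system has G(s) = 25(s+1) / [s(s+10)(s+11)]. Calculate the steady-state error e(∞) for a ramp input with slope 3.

13.2

G(s) has one factor of s in the denominator, so the system is type 1.
K_v = lim_{s→0} s·G(s) = 25·1 / (10·11) = 5/22.
e_ss = 3/K_v = 3/(5/22) = 13.2.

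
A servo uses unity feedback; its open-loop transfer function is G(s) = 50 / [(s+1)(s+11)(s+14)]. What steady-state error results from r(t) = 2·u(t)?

No free integrators in G(s): this is a type 0 system.
K_p = lim_{s→0} G(s) = 50 / (1·11·14) = 25/77.
e_ss = 2/(1 + K_p) = 2/(102/77) = 77/51.

77/51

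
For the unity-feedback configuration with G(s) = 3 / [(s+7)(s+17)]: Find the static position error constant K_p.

G(s) has no factors of s in the denominator, so the system is type 0.
K_p = lim_{s→0} G(s) = 3 / (7·17) = 3/119.

3/119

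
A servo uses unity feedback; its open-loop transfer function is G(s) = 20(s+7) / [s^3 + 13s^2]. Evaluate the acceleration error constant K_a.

Lowest-order denominator term is 13s^2, so the open loop has 2 poles at the origin → type 2 system.
K_a = lim_{s→0} s^2·G(s) = 20·7 / 13 = 140/13.

140/13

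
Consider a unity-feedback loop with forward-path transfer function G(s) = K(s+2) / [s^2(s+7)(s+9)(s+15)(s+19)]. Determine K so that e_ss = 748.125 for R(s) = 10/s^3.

The open loop has two poles at the origin → type 2 system.
K_a = lim_{s→0} s^2·G(s) = K·2 / (7·9·15·19) = (2/17955)·K.
e_ss = 10/K_a = 748.125 ⇒ K_a = 16/1197 ⇒ K = (16/1197)/(2/17955) = 120.

120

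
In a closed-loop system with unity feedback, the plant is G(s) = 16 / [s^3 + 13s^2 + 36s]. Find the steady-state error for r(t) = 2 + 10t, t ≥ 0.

22.5

Factoring s from the denominator leaves a polynomial with constant term 36, so the system is type 1. Treating each term separately:
  • 2: tracked with zero error.
  • 10t: e_ss = 10/K_v with K_v=4/9 → 22.5.
Total e_ss = 22.5.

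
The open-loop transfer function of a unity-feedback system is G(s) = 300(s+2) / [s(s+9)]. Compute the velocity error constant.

200/3

System type = 1 (one pole at s=0).
K_v = lim_{s→0} s·G(s) = 300·2 / (9) = 200/3.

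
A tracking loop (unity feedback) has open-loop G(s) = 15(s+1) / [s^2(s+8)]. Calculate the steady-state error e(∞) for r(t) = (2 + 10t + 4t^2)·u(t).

Two free integrators in G(s): this is a type 2 system. Treating each term separately:
  • 2: tracked with zero error.
  • 10t: tracked with zero error.
  • 4t^2: e_ss = 8/K_a with K_a=1.875 → 64/15.
Total e_ss = 64/15.

64/15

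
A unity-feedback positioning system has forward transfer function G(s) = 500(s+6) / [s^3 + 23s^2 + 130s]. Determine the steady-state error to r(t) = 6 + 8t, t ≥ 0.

Factoring s from the denominator leaves a polynomial with constant term 130, so the system is type 1. By superposition:
  • 6: tracked with zero error.
  • 8t: e_ss = 8/K_v with K_v=300/13 → 26/75.
Total e_ss = 26/75.

26/75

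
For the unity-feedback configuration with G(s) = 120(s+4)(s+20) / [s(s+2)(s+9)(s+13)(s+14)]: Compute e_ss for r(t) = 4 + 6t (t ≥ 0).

G(s) has one factor of s in the denominator, so the system is type 1. Taking each input component in turn:
  • 4: tracked with zero error.
  • 6t: e_ss = 6/K_v with K_v=800/273 → 2.0475.
Total e_ss = 2.0475.

2.0475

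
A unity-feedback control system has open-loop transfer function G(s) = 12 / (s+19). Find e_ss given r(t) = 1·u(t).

G(s) has no factors of s in the denominator, so the system is type 0.
K_p = lim_{s→0} G(s) = 12 / (19) = 12/19.
e_ss = 1/(1 + K_p) = 1/(31/19) = 19/31.

19/31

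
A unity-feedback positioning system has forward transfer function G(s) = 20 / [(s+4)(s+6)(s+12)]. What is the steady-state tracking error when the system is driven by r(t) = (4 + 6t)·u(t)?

G(s) has no factors of s in the denominator, so the system is type 0. Taking each input component in turn:
  • 4: e_ss = 4/(1+K_p) with K_p=5/72 → 288/77.
  • 6t: a type-0 system cannot track it, e_ss → ∞.
The unbounded component dominates.

infinity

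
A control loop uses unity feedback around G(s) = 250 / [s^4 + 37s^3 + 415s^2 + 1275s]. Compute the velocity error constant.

10/51

The denominator has no term below 1275s — 1 pole at s=0, type 1.
K_v = lim_{s→0} s·G(s) = 250 / 1275 = 10/51.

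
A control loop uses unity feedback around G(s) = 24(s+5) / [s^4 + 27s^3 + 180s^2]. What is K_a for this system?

Lowest-order denominator term is 180s^2, so the open loop has 2 poles at the origin → type 2 system.
K_a = lim_{s→0} s^2·G(s) = 24·5 / 180 = 2/3.

2/3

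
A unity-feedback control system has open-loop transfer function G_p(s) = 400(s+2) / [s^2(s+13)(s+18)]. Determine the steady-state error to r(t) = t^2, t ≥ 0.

0.585

Two free integrators in G_p(s): this is a type 2 system.
K_a = lim_{s→0} s^2·G_p(s) = 400·2 / (13·18) = 400/117.
r(t) = t^2 gives R(s) = 2/s^3.
e_ss = 2/K_a = 2/(400/117) = 0.585.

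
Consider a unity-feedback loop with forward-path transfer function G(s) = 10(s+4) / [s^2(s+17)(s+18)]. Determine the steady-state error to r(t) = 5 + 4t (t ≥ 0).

Two free integrators in G(s): this is a type 2 system. By superposition:
  • 5: tracked with zero error.
  • 4t: tracked with zero error.
Total e_ss = 0.

0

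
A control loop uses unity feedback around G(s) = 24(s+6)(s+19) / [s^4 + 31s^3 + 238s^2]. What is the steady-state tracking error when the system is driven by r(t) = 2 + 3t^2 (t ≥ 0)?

119/228

The denominator has no term below 238s^2 — 2 poles at s=0, type 2. Taking each input component in turn:
  • 2: tracked with zero error.
  • 3t^2: e_ss = 6/K_a with K_a=1368/119 → 119/228.
Total e_ss = 119/228.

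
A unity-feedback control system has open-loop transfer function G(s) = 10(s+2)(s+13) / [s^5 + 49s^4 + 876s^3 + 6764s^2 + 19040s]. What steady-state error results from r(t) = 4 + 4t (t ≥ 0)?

Lowest-order denominator term is 19040s, so the open loop has 1 pole at the origin → type 1 system. Taking each input component in turn:
  • 4: tracked with zero error.
  • 4t: e_ss = 4/K_v with K_v=13/952 → 3808/13.
Total e_ss = 3808/13.

3808/13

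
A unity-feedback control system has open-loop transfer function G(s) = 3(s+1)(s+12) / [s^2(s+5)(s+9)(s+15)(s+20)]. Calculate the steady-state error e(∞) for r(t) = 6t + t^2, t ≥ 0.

The open loop has two poles at the origin → type 2 system. Taking each input component in turn:
  • 6t: tracked with zero error.
  • t^2: e_ss = 2/K_a with K_a=1/375 → 750.
Total e_ss = 750.

750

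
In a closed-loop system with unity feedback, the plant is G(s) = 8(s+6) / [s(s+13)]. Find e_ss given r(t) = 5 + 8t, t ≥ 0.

13/6

The open loop has one pole at the origin → type 1 system. Treating each term separately:
  • 5: tracked with zero error.
  • 8t: e_ss = 8/K_v with K_v=48/13 → 13/6.
Total e_ss = 13/6.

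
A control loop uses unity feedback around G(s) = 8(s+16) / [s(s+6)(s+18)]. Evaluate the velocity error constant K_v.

32/27

System type = 1 (one pole at s=0).
K_v = lim_{s→0} s·G(s) = 8·16 / (6·18) = 32/27.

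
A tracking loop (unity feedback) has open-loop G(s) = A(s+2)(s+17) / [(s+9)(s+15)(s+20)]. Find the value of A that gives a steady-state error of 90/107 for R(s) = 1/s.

15

G(s) has no factors of s in the denominator, so the system is type 0.
K_p = lim_{s→0} G(s) = A·2·17 / (9·15·20) = (17/1350)·A.
e_ss = 1/(1 + K_p) = 90/107 ⇒ 1 + (17/1350)·A = 107/90 ⇒ A = 15.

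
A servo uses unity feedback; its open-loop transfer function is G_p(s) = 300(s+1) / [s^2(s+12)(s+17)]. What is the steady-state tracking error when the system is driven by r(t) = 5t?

0

System type = 2 (two poles at s=0).
K_v = ∞ for a type-2 system; e_ss to a ramp is zero.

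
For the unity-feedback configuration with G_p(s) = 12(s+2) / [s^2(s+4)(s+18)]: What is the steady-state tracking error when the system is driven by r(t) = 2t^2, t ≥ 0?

12

Two free integrators in G_p(s): this is a type 2 system.
K_a = lim_{s→0} s^2·G_p(s) = 12·2 / (4·18) = 1/3.
r(t) = 2t^2 gives R(s) = 4/s^3.
e_ss = 4/K_a = 4/(1/3) = 12.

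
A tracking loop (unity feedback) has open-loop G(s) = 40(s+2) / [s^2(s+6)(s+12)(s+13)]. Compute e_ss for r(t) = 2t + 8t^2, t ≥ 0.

187.2

The open loop has two poles at the origin → type 2 system. Taking each input component in turn:
  • 2t: tracked with zero error.
  • 8t^2: e_ss = 16/K_a with K_a=10/117 → 187.2.
Total e_ss = 187.2.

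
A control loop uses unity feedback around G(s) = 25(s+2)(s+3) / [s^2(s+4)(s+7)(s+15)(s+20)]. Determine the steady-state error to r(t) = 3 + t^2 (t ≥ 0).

112

Two free integrators in G(s): this is a type 2 system. By superposition:
  • 3: tracked with zero error.
  • t^2: e_ss = 2/K_a with K_a=1/56 → 112.
Total e_ss = 112.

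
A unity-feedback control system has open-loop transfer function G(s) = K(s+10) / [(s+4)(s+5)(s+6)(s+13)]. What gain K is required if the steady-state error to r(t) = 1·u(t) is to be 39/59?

80

The open loop has no poles at the origin → type 0 system.
K_p = lim_{s→0} G(s) = K·10 / (4·5·6·13) = (1/156)·K.
e_ss = 1/(1 + K_p) = 39/59 ⇒ 1 + (1/156)·K = 59/39 ⇒ K = 80.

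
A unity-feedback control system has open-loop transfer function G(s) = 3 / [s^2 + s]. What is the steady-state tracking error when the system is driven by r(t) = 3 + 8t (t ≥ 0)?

8/3

Lowest-order denominator term is s, so the open loop has 1 pole at the origin → type 1 system. Treating each term separately:
  • 3: tracked with zero error.
  • 8t: e_ss = 8/K_v with K_v=3 → 8/3.
Total e_ss = 8/3.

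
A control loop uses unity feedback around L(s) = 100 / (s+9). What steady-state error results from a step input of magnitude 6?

No free integrators in L(s): this is a type 0 system.
K_p = lim_{s→0} L(s) = 100 / (9) = 100/9.
e_ss = 6/(1 + K_p) = 6/(109/9) = 54/109.

54/109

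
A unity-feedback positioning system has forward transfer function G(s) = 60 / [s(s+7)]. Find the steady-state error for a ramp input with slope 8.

14/15

One free integrator in G(s): this is a type 1 system.
K_v = lim_{s→0} s·G(s) = 60 / (7) = 60/7.
e_ss = 8/K_v = 8/(60/7) = 14/15.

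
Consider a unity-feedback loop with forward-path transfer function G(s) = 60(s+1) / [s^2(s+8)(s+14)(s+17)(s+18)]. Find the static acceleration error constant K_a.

5/2856

System type = 2 (two poles at s=0).
K_a = lim_{s→0} s^2·G(s) = 60·1 / (8·14·17·18) = 5/2856.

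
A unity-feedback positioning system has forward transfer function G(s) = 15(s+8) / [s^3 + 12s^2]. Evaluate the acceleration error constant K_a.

10

Factoring s^2 from the denominator leaves a polynomial with constant term 12, so the system is type 2.
K_a = lim_{s→0} s^2·G(s) = 15·8 / 12 = 10.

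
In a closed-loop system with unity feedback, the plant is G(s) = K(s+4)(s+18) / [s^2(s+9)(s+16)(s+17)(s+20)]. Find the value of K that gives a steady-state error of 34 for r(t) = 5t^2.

200

System type = 2 (two poles at s=0).
K_a = lim_{s→0} s^2·G(s) = K·4·18 / (9·16·17·20) = (1/680)·K.
e_ss = 10/K_a = 34 ⇒ K_a = 5/17 ⇒ K = (5/17)/(1/680) = 200.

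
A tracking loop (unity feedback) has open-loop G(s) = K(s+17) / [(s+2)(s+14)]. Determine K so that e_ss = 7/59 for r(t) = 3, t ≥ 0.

40

The open loop has no poles at the origin → type 0 system.
K_p = lim_{s→0} G(s) = K·17 / (2·14) = (17/28)·K.
e_ss = 3/(1 + K_p) = 7/59 ⇒ 1 + (17/28)·K = 177/7 ⇒ K = 40.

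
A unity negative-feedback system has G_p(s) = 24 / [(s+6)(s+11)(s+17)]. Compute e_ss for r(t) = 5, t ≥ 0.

935/191

No free integrators in G_p(s): this is a type 0 system.
K_p = lim_{s→0} G_p(s) = 24 / (6·11·17) = 4/187.
e_ss = 5/(1 + K_p) = 5/(191/187) = 935/191.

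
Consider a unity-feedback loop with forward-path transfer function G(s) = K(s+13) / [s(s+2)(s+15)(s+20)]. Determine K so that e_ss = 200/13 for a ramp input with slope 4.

The open loop has one pole at the origin → type 1 system.
K_v = lim_{s→0} s·G(s) = K·13 / (2·15·20) = (13/600)·K.
e_ss = 4/K_v = 200/13 ⇒ K_v = 0.26 ⇒ K = 0.26/(13/600) = 12.

12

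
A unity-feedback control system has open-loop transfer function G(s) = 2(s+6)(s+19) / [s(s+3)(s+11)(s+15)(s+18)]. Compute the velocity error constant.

System type = 1 (one pole at s=0).
K_v = lim_{s→0} s·G(s) = 2·6·19 / (3·11·15·18) = 38/1485.

38/1485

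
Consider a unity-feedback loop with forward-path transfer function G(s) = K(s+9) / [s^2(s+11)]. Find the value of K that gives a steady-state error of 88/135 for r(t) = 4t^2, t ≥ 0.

G(s) has two factors of s in the denominator, so the system is type 2.
K_a = lim_{s→0} s^2·G(s) = K·9 / (11) = (9/11)·K.
e_ss = 8/K_a = 88/135 ⇒ K_a = 135/11 ⇒ K = (135/11)/(9/11) = 15.

15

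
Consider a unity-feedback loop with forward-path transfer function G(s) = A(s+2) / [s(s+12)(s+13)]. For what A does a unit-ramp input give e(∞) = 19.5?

G(s) has one factor of s in the denominator, so the system is type 1.
K_v = lim_{s→0} s·G(s) = A·2 / (12·13) = (1/78)·A.
e_ss = 1/K_v = 19.5 ⇒ K_v = 2/39 ⇒ A = (2/39)/(1/78) = 4.

4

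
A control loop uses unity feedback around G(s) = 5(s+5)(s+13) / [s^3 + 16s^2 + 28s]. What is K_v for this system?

325/28

The denominator has no term below 28s — 1 pole at s=0, type 1.
K_v = lim_{s→0} s·G(s) = 5·5·13 / 28 = 325/28.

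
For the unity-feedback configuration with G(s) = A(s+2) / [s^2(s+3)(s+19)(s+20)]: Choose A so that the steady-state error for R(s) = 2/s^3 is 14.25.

80

The open loop has two poles at the origin → type 2 system.
K_a = lim_{s→0} s^2·G(s) = A·2 / (3·19·20) = (1/570)·A.
e_ss = 2/K_a = 14.25 ⇒ K_a = 8/57 ⇒ A = (8/57)/(1/570) = 80.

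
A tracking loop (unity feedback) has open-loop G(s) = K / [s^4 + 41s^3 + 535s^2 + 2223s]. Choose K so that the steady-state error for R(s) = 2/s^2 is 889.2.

The denominator has no term below 2223s — 1 pole at s=0, type 1.
K_v = lim_{s→0} s·G(s) = K / 2223 = (1/2223)·K.
e_ss = 2/K_v = 889.2 ⇒ K_v = 5/2223 ⇒ K = (5/2223)/(1/2223) = 5.

5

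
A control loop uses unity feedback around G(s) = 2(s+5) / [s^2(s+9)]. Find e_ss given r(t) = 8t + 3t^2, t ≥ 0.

5.4

Two free integrators in G(s): this is a type 2 system. Taking each input component in turn:
  • 8t: tracked with zero error.
  • 3t^2: e_ss = 6/K_a with K_a=10/9 → 5.4.
Total e_ss = 5.4.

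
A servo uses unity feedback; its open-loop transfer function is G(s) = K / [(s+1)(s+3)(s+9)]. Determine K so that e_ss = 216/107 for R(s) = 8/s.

No free integrators in G(s): this is a type 0 system.
K_p = lim_{s→0} G(s) = K / (1·3·9) = (1/27)·K.
e_ss = 8/(1 + K_p) = 216/107 ⇒ 1 + (1/27)·K = 107/27 ⇒ K = 80.

80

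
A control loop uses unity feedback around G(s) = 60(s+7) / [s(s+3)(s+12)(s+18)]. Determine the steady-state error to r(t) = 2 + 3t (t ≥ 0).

One free integrator in G(s): this is a type 1 system. Treating each term separately:
  • 2: tracked with zero error.
  • 3t: e_ss = 3/K_v with K_v=35/54 → 162/35.
Total e_ss = 162/35.

162/35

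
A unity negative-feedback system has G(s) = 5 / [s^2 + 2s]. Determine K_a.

Lowest-order denominator term is 2s, so the open loop has 1 pole at the origin → type 1 system.
K_a = lim_{s→0} s^2·G(s) = 0 (the extra factor of s kills the finite limit).

0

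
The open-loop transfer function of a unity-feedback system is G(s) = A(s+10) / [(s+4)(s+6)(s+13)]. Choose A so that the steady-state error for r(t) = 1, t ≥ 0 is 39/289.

200

G(s) has no factors of s in the denominator, so the system is type 0.
K_p = lim_{s→0} G(s) = A·10 / (4·6·13) = (5/156)·A.
e_ss = 1/(1 + K_p) = 39/289 ⇒ 1 + (5/156)·A = 289/39 ⇒ A = 200.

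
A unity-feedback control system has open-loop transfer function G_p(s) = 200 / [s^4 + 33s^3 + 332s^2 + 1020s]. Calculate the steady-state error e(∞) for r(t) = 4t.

Lowest-order denominator term is 1020s, so the open loop has 1 pole at the origin → type 1 system.
K_v = lim_{s→0} s·G_p(s) = 200 / 1020 = 10/51.
e_ss = 4/K_v = 4/(10/51) = 20.4.

20.4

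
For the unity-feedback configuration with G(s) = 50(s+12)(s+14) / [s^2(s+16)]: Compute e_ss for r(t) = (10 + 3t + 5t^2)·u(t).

2/105

Two free integrators in G(s): this is a type 2 system. Taking each input component in turn:
  • 10: tracked with zero error.
  • 3t: tracked with zero error.
  • 5t^2: e_ss = 10/K_a with K_a=525 → 2/105.
Total e_ss = 2/105.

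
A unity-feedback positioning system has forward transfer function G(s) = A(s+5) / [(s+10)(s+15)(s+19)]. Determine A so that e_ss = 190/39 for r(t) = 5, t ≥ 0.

The open loop has no poles at the origin → type 0 system.
K_p = lim_{s→0} G(s) = A·5 / (10·15·19) = (1/570)·A.
e_ss = 5/(1 + K_p) = 190/39 ⇒ 1 + (1/570)·A = 39/38 ⇒ A = 15.

15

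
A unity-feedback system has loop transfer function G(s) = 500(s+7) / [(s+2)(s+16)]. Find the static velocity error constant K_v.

No free integrators in G(s): this is a type 0 system.
K_v = lim_{s→0} s·G(s) = 0 (the extra factor of s kills the finite limit).

0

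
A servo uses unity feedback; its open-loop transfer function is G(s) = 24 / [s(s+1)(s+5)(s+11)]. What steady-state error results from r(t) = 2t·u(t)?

The open loop has one pole at the origin → type 1 system.
K_v = lim_{s→0} s·G(s) = 24 / (1·5·11) = 24/55.
e_ss = 2/K_v = 2/(24/55) = 55/12.

55/12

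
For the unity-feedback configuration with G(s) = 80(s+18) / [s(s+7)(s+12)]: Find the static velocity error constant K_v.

One free integrator in G(s): this is a type 1 system.
K_v = lim_{s→0} s·G(s) = 80·18 / (7·12) = 120/7.

120/7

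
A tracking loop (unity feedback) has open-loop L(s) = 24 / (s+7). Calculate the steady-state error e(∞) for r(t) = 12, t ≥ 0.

84/31

L(s) has no factors of s in the denominator, so the system is type 0.
K_p = lim_{s→0} L(s) = 24 / (7) = 24/7.
e_ss = 12/(1 + K_p) = 12/(31/7) = 84/31.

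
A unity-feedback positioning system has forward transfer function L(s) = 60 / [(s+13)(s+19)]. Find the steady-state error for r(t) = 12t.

The open loop has no poles at the origin → type 0 system.
K_v = lim_{s→0} s·L(s) = 0; the steady-state error to this ramp input grows without bound.

infinity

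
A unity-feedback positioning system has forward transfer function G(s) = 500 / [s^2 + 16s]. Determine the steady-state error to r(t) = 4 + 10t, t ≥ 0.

0.32

Lowest-order denominator term is 16s, so the open loop has 1 pole at the origin → type 1 system. By superposition:
  • 4: tracked with zero error.
  • 10t: e_ss = 10/K_v with K_v=31.25 → 0.32.
Total e_ss = 0.32.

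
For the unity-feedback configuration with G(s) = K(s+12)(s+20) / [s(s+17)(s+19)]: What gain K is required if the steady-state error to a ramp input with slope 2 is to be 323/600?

The open loop has one pole at the origin → type 1 system.
K_v = lim_{s→0} s·G(s) = K·12·20 / (17·19) = (240/323)·K.
e_ss = 2/K_v = 323/600 ⇒ K_v = 1200/323 ⇒ K = (1200/323)/(240/323) = 5.

5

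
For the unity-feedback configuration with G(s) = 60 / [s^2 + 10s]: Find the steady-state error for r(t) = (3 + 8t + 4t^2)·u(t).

Factoring s from the denominator leaves a polynomial with constant term 10, so the system is type 1. Treating each term separately:
  • 3: tracked with zero error.
  • 8t: e_ss = 8/K_v with K_v=6 → 4/3.
  • 4t^2: a type-1 system cannot track it, e_ss → ∞.
The unbounded component dominates.

infinity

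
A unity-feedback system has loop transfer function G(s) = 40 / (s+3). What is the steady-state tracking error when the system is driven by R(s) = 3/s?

System type = 0 (no poles at s=0).
K_p = lim_{s→0} G(s) = 40 / (3) = 40/3.
e_ss = 3/(1 + K_p) = 3/(43/3) = 9/43.

9/43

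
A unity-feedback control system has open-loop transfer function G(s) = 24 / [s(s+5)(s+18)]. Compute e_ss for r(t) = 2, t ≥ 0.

System type = 1 (one pole at s=0).
K_p = ∞ for a type-1 system; e_ss to a step is zero.

0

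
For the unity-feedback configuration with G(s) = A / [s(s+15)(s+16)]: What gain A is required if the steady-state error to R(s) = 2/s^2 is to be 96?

System type = 1 (one pole at s=0).
K_v = lim_{s→0} s·G(s) = A / (15·16) = (1/240)·A.
e_ss = 2/K_v = 96 ⇒ K_v = 1/48 ⇒ A = (1/48)/(1/240) = 5.

5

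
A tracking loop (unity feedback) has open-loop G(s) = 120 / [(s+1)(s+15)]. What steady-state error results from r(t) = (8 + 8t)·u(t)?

infinity

G(s) has no factors of s in the denominator, so the system is type 0. By superposition:
  • 8: e_ss = 8/(1+K_p) with K_p=8 → 8/9.
  • 8t: a type-0 system cannot track it, e_ss → ∞.
The unbounded component dominates.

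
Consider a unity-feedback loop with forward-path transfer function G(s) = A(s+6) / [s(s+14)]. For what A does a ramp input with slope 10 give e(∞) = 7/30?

100

One free integrator in G(s): this is a type 1 system.
K_v = lim_{s→0} s·G(s) = A·6 / (14) = (3/7)·A.
e_ss = 10/K_v = 7/30 ⇒ K_v = 300/7 ⇒ A = (300/7)/(3/7) = 100.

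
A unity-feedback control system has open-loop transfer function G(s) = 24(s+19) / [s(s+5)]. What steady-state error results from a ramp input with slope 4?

G(s) has one factor of s in the denominator, so the system is type 1.
K_v = lim_{s→0} s·G(s) = 24·19 / (5) = 91.2.
e_ss = 4/K_v = 4/91.2 = 5/114.

5/114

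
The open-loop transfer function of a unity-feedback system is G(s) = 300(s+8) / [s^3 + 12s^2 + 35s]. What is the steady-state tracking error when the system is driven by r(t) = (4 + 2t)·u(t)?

7/240

Factoring s from the denominator leaves a polynomial with constant term 35, so the system is type 1. Treating each term separately:
  • 4: tracked with zero error.
  • 2t: e_ss = 2/K_v with K_v=480/7 → 7/240.
Total e_ss = 7/240.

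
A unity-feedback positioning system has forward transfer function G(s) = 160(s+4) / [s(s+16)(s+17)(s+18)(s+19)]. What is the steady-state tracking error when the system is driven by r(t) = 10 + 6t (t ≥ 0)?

872.1

The open loop has one pole at the origin → type 1 system. Treating each term separately:
  • 10: tracked with zero error.
  • 6t: e_ss = 6/K_v with K_v=20/2907 → 872.1.
Total e_ss = 872.1.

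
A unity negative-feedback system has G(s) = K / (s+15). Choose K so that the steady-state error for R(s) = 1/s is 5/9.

The open loop has no poles at the origin → type 0 system.
K_p = lim_{s→0} G(s) = K / (15) = (1/15)·K.
e_ss = 1/(1 + K_p) = 5/9 ⇒ 1 + (1/15)·K = 1.8 ⇒ K = 12.

12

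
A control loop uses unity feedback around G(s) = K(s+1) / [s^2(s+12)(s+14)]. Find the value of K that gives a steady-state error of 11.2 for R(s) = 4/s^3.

60

The open loop has two poles at the origin → type 2 system.
K_a = lim_{s→0} s^2·G(s) = K·1 / (12·14) = (1/168)·K.
e_ss = 4/K_a = 11.2 ⇒ K_a = 5/14 ⇒ K = (5/14)/(1/168) = 60.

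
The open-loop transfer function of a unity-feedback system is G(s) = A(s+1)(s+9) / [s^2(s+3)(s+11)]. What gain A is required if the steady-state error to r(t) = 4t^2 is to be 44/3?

The open loop has two poles at the origin → type 2 system.
K_a = lim_{s→0} s^2·G(s) = A·1·9 / (3·11) = (3/11)·A.
e_ss = 8/K_a = 44/3 ⇒ K_a = 6/11 ⇒ A = (6/11)/(3/11) = 2.

2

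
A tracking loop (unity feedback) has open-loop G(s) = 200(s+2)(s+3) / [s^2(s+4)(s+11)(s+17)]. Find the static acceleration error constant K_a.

300/187

The open loop has two poles at the origin → type 2 system.
K_a = lim_{s→0} s^2·G(s) = 200·2·3 / (4·11·17) = 300/187.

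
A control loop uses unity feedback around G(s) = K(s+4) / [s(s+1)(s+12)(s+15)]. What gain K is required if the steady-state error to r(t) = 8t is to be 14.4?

25

G(s) has one factor of s in the denominator, so the system is type 1.
K_v = lim_{s→0} s·G(s) = K·4 / (1·12·15) = (1/45)·K.
e_ss = 8/K_v = 14.4 ⇒ K_v = 5/9 ⇒ K = (5/9)/(1/45) = 25.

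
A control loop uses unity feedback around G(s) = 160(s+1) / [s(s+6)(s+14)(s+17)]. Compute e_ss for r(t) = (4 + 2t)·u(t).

System type = 1 (one pole at s=0). By superposition:
  • 4: tracked with zero error.
  • 2t: e_ss = 2/K_v with K_v=40/357 → 17.85.
Total e_ss = 17.85.

17.85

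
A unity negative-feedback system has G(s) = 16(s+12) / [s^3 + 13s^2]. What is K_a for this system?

Lowest-order denominator term is 13s^2, so the open loop has 2 poles at the origin → type 2 system.
K_a = lim_{s→0} s^2·G(s) = 16·12 / 13 = 192/13.

192/13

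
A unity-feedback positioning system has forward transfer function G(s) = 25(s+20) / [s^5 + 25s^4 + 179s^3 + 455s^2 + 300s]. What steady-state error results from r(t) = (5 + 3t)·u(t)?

1.8

The denominator has no term below 300s — 1 pole at s=0, type 1. By superposition:
  • 5: tracked with zero error.
  • 3t: e_ss = 3/K_v with K_v=5/3 → 1.8.
Total e_ss = 1.8.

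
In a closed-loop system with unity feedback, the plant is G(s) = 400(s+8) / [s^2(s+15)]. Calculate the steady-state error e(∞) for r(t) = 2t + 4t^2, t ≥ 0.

0.0375

The open loop has two poles at the origin → type 2 system. Treating each term separately:
  • 2t: tracked with zero error.
  • 4t^2: e_ss = 8/K_a with K_a=640/3 → 0.0375.
Total e_ss = 0.0375.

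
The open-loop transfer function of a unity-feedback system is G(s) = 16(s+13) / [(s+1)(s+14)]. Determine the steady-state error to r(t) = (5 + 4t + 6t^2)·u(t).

System type = 0 (no poles at s=0). Treating each term separately:
  • 5: e_ss = 5/(1+K_p) with K_p=104/7 → 35/111.
  • 4t: a type-0 system cannot track it, e_ss → ∞.
  • 6t^2: a type-0 system cannot track it, e_ss → ∞.
The unbounded component dominates.

infinity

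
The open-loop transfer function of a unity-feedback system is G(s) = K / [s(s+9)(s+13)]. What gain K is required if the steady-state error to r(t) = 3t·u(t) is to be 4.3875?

80

The open loop has one pole at the origin → type 1 system.
K_v = lim_{s→0} s·G(s) = K / (9·13) = (1/117)·K.
e_ss = 3/K_v = 4.3875 ⇒ K_v = 80/117 ⇒ K = (80/117)/(1/117) = 80.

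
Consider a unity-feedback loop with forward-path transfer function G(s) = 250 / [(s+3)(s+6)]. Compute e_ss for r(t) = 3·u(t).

27/134

G(s) has no factors of s in the denominator, so the system is type 0.
K_p = lim_{s→0} G(s) = 250 / (3·6) = 125/9.
e_ss = 3/(1 + K_p) = 3/(134/9) = 27/134.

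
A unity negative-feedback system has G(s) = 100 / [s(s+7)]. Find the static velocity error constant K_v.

The open loop has one pole at the origin → type 1 system.
K_v = lim_{s→0} s·G(s) = 100 / (7) = 100/7.

100/7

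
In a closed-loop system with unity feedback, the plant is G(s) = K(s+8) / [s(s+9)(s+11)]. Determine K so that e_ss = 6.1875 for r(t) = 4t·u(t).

The open loop has one pole at the origin → type 1 system.
K_v = lim_{s→0} s·G(s) = K·8 / (9·11) = (8/99)·K.
e_ss = 4/K_v = 6.1875 ⇒ K_v = 64/99 ⇒ K = (64/99)/(8/99) = 8.

8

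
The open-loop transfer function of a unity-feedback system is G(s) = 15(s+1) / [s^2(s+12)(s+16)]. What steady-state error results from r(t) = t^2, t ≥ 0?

G(s) has two factors of s in the denominator, so the system is type 2.
K_a = lim_{s→0} s^2·G(s) = 15·1 / (12·16) = 5/64.
r(t) = t^2 gives R(s) = 2/s^3.
e_ss = 2/K_a = 2/(5/64) = 25.6.

25.6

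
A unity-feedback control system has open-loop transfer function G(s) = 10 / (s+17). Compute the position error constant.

10/17

System type = 0 (no poles at s=0).
K_p = lim_{s→0} G(s) = 10 / (17) = 10/17.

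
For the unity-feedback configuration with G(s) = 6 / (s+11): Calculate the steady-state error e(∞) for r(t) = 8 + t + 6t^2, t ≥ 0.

The open loop has no poles at the origin → type 0 system. By superposition:
  • 8: e_ss = 8/(1+K_p) with K_p=6/11 → 88/17.
  • t: a type-0 system cannot track it, e_ss → ∞.
  • 6t^2: a type-0 system cannot track it, e_ss → ∞.
The unbounded component dominates.

infinity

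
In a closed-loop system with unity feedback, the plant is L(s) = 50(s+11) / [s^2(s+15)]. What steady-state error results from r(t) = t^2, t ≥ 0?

3/55

The open loop has two poles at the origin → type 2 system.
K_a = lim_{s→0} s^2·L(s) = 50·11 / (15) = 110/3.
r(t) = t^2 gives R(s) = 2/s^3.
e_ss = 2/K_a = 2/(110/3) = 3/55.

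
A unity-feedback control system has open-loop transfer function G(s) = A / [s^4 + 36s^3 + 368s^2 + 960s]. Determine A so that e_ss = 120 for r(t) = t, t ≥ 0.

8

Lowest-order denominator term is 960s, so the open loop has 1 pole at the origin → type 1 system.
K_v = lim_{s→0} s·G(s) = A / 960 = (1/960)·A.
e_ss = 1/K_v = 120 ⇒ K_v = 1/120 ⇒ A = (1/120)/(1/960) = 8.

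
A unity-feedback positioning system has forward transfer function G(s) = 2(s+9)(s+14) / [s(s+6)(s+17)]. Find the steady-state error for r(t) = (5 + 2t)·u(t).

G(s) has one factor of s in the denominator, so the system is type 1. Taking each input component in turn:
  • 5: tracked with zero error.
  • 2t: e_ss = 2/K_v with K_v=42/17 → 17/21.
Total e_ss = 17/21.

17/21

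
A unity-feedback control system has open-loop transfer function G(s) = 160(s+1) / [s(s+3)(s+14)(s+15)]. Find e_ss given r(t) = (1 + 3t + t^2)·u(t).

infinity

One free integrator in G(s): this is a type 1 system. By superposition:
  • 1: tracked with zero error.
  • 3t: e_ss = 3/K_v with K_v=16/63 → 11.8125.
  • t^2: a type-1 system cannot track it, e_ss → ∞.
The unbounded component dominates.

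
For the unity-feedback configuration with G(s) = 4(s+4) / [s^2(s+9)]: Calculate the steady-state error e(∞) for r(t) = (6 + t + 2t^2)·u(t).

2.25

System type = 2 (two poles at s=0). Treating each term separately:
  • 6: tracked with zero error.
  • t: tracked with zero error.
  • 2t^2: e_ss = 4/K_a with K_a=16/9 → 2.25.
Total e_ss = 2.25.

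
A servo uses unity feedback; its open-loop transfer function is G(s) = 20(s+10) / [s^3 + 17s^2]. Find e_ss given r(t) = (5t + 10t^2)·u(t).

Lowest-order denominator term is 17s^2, so the open loop has 2 poles at the origin → type 2 system. By superposition:
  • 5t: tracked with zero error.
  • 10t^2: e_ss = 20/K_a with K_a=200/17 → 1.7.
Total e_ss = 1.7.

1.7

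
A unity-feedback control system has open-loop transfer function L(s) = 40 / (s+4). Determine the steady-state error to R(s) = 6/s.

6/11

No free integrators in L(s): this is a type 0 system.
K_p = lim_{s→0} L(s) = 40 / (4) = 10.
e_ss = 6/(1 + K_p) = 6/11.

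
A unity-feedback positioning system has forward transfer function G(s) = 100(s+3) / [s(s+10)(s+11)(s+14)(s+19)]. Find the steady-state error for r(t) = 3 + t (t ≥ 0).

1463/15

One free integrator in G(s): this is a type 1 system. By superposition:
  • 3: tracked with zero error.
  • t: e_ss = 1/K_v with K_v=15/1463 → 1463/15.
Total e_ss = 1463/15.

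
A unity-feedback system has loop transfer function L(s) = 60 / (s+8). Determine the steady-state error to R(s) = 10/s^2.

No free integrators in L(s): this is a type 0 system.
For a type-0 system K_v = 0, so e_ss to a ramp input is unbounded.

infinity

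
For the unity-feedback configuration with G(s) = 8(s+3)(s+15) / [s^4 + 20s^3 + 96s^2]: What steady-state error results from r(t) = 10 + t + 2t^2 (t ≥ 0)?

16/15

Lowest-order denominator term is 96s^2, so the open loop has 2 poles at the origin → type 2 system. Taking each input component in turn:
  • 10: tracked with zero error.
  • t: tracked with zero error.
  • 2t^2: e_ss = 4/K_a with K_a=3.75 → 16/15.
Total e_ss = 16/15.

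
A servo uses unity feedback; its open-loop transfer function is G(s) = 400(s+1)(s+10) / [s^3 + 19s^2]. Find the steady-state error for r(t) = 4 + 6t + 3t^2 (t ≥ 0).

Lowest-order denominator term is 19s^2, so the open loop has 2 poles at the origin → type 2 system. By superposition:
  • 4: tracked with zero error.
  • 6t: tracked with zero error.
  • 3t^2: e_ss = 6/K_a with K_a=4000/19 → 0.0285.
Total e_ss = 0.0285.

0.0285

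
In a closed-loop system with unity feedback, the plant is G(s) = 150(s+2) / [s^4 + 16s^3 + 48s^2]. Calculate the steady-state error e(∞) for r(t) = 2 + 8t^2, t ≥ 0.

2.56

Factoring s^2 from the denominator leaves a polynomial with constant term 48, so the system is type 2. Taking each input component in turn:
  • 2: tracked with zero error.
  • 8t^2: e_ss = 16/K_a with K_a=6.25 → 2.56.
Total e_ss = 2.56.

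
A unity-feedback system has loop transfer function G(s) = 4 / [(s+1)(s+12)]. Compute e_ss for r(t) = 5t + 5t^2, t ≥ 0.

infinity

System type = 0 (no poles at s=0). By superposition:
  • 5t: a type-0 system cannot track it, e_ss → ∞.
  • 5t^2: a type-0 system cannot track it, e_ss → ∞.
The unbounded component dominates.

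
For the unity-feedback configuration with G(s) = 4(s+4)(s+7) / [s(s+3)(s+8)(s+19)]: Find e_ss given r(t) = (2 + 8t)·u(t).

228/7

The open loop has one pole at the origin → type 1 system. By superposition:
  • 2: tracked with zero error.
  • 8t: e_ss = 8/K_v with K_v=14/57 → 228/7.
Total e_ss = 228/7.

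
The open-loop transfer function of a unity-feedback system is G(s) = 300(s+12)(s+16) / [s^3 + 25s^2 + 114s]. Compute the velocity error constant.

Lowest-order denominator term is 114s, so the open loop has 1 pole at the origin → type 1 system.
K_v = lim_{s→0} s·G(s) = 300·12·16 / 114 = 9600/19.

9600/19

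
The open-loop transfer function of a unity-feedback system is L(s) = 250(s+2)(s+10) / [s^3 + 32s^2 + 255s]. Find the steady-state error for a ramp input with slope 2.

0.102

Factoring s from the denominator leaves a polynomial with constant term 255, so the system is type 1.
K_v = lim_{s→0} s·L(s) = 250·2·10 / 255 = 1000/51.
e_ss = 2/K_v = 2/(1000/51) = 0.102.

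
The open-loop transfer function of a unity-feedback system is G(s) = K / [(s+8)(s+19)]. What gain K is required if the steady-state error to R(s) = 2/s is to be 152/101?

System type = 0 (no poles at s=0).
K_p = lim_{s→0} G(s) = K / (8·19) = (1/152)·K.
e_ss = 2/(1 + K_p) = 152/101 ⇒ 1 + (1/152)·K = 101/76 ⇒ K = 50.

50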